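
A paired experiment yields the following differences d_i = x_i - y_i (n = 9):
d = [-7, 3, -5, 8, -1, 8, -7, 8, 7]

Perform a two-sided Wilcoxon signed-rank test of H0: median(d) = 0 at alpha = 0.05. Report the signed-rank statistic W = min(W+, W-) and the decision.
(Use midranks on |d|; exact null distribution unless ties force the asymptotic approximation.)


Step 1: Drop any zero differences (none here) and take |d_i|.
|d| = [7, 3, 5, 8, 1, 8, 7, 8, 7]
Step 2: Midrank |d_i| (ties get averaged ranks).
ranks: |7|->5, |3|->2, |5|->3, |8|->8, |1|->1, |8|->8, |7|->5, |8|->8, |7|->5
Step 3: Attach original signs; sum ranks with positive sign and with negative sign.
W+ = 2 + 8 + 8 + 8 + 5 = 31
W- = 5 + 3 + 1 + 5 = 14
(Check: W+ + W- = 45 should equal n(n+1)/2 = 45.)
Step 4: Test statistic W = min(W+, W-) = 14.
Step 5: Ties in |d|, so use the tie-corrected normal approximation.
        E[W] = n(n+1)/4 = 9*10/4 = 22.5.
        Tie groups: |d|=7 (t=3), |d|=8 (t=3); sum(t^3 - t) = 48.
        Var[W] = n(n+1)(2n+1)/24 - sum(t^3-t)/48 = 1710/24 - 48/48 = 70.25.
        z = (W - E[W]) / sqrt(Var[W]) = (14 - 22.5) / 8.3815 = -1.0141.
        Two-sided p = 2*Phi(z) = 0.310518.
Step 6: alpha = 0.05. fail to reject H0.

W+ = 31, W- = 14, W = min = 14, p = 0.310518, fail to reject H0.


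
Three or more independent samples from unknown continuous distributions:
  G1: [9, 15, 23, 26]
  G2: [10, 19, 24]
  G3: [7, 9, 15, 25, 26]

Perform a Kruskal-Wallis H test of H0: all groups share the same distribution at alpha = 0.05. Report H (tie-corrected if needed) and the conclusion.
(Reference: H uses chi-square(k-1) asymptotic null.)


Step 1: Combine all N = 12 observations and assign midranks.
sorted (value, group, rank): (7,G3,1), (9,G1,2.5), (9,G3,2.5), (10,G2,4), (15,G1,5.5), (15,G3,5.5), (19,G2,7), (23,G1,8), (24,G2,9), (25,G3,10), (26,G1,11.5), (26,G3,11.5)
Step 2: Sum ranks within each group.
R_1 = 27.5 (n_1 = 4)
R_2 = 20 (n_2 = 3)
R_3 = 30.5 (n_3 = 5)
Step 3: H = 12/(N(N+1)) * sum(R_i^2/n_i) - 3(N+1)
     = 12/(12*13) * (27.5^2/4 + 20^2/3 + 30.5^2/5) - 3*13
     = 0.076923 * 508.446 - 39
     = 0.111218.
Step 4: Ties present; correction factor C = 1 - 18/(12^3 - 12) = 0.989510. Corrected H = 0.111218 / 0.989510 = 0.112397.
Step 5: Under H0, H ~ chi^2(2); p-value = 0.945351.
Step 6: alpha = 0.05. fail to reject H0.

H = 0.1124, df = 2, p = 0.945351, fail to reject H0.


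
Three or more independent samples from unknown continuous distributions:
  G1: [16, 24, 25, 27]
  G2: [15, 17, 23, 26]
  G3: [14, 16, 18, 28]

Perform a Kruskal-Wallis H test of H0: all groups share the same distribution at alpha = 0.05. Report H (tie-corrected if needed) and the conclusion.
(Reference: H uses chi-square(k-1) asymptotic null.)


Step 1: Combine all N = 12 observations and assign midranks.
sorted (value, group, rank): (14,G3,1), (15,G2,2), (16,G1,3.5), (16,G3,3.5), (17,G2,5), (18,G3,6), (23,G2,7), (24,G1,8), (25,G1,9), (26,G2,10), (27,G1,11), (28,G3,12)
Step 2: Sum ranks within each group.
R_1 = 31.5 (n_1 = 4)
R_2 = 24 (n_2 = 4)
R_3 = 22.5 (n_3 = 4)
Step 3: H = 12/(N(N+1)) * sum(R_i^2/n_i) - 3(N+1)
     = 12/(12*13) * (31.5^2/4 + 24^2/4 + 22.5^2/4) - 3*13
     = 0.076923 * 518.625 - 39
     = 0.894231.
Step 4: Ties present; correction factor C = 1 - 6/(12^3 - 12) = 0.996503. Corrected H = 0.894231 / 0.996503 = 0.897368.
Step 5: Under H0, H ~ chi^2(2); p-value = 0.638468.
Step 6: alpha = 0.05. fail to reject H0.

H = 0.8974, df = 2, p = 0.638468, fail to reject H0.


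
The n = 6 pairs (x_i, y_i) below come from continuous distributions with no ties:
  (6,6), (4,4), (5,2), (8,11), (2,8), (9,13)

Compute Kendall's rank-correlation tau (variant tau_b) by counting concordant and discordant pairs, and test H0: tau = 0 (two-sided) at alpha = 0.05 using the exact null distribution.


Step 1: Enumerate the 15 unordered pairs (i,j) with i<j and classify each by sign(x_j-x_i) * sign(y_j-y_i).
  (1,2):dx=-2,dy=-2->C; (1,3):dx=-1,dy=-4->C; (1,4):dx=+2,dy=+5->C; (1,5):dx=-4,dy=+2->D
  (1,6):dx=+3,dy=+7->C; (2,3):dx=+1,dy=-2->D; (2,4):dx=+4,dy=+7->C; (2,5):dx=-2,dy=+4->D
  (2,6):dx=+5,dy=+9->C; (3,4):dx=+3,dy=+9->C; (3,5):dx=-3,dy=+6->D; (3,6):dx=+4,dy=+11->C
  (4,5):dx=-6,dy=-3->C; (4,6):dx=+1,dy=+2->C; (5,6):dx=+7,dy=+5->C
Step 2: C = 11, D = 4, total pairs = 15.
Step 3: tau = (C - D)/(n(n-1)/2) = (11 - 4)/15 = 0.466667.
Step 4: Exact two-sided p-value (enumerate n! = 720 permutations of y under H0): p = 0.272222.
Step 5: alpha = 0.05. fail to reject H0.

tau_b = 0.4667 (C=11, D=4), p = 0.272222, fail to reject H0.


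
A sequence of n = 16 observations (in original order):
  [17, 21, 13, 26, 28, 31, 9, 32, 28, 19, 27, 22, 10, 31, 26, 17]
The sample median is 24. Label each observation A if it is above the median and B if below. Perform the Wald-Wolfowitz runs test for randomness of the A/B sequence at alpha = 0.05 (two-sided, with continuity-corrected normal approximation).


Step 1: Compute median = 24; label A = above, B = below.
Labels in order: BBBAAABAABABBAAB  (n_A = 8, n_B = 8)
Step 2: Count runs R = 9.
Step 3: Under H0 (random ordering), E[R] = 2*n_A*n_B/(n_A+n_B) + 1 = 2*8*8/16 + 1 = 9.0000.
        Var[R] = 2*n_A*n_B*(2*n_A*n_B - n_A - n_B) / ((n_A+n_B)^2 * (n_A+n_B-1)) = 14336/3840 = 3.7333.
        SD[R] = 1.9322.
Step 4: R = E[R], so z = 0 with no continuity correction.
Step 5: Two-sided p-value via normal approximation = 2*(1 - Phi(|z|)) = 1.000000.
Step 6: alpha = 0.05. fail to reject H0.

R = 9, z = 0.0000, p = 1.000000, fail to reject H0.


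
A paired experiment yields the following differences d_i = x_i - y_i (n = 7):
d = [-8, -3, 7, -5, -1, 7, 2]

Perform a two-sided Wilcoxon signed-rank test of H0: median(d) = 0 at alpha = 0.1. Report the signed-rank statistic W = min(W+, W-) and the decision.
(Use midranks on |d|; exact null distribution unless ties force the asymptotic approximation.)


Step 1: Drop any zero differences (none here) and take |d_i|.
|d| = [8, 3, 7, 5, 1, 7, 2]
Step 2: Midrank |d_i| (ties get averaged ranks).
ranks: |8|->7, |3|->3, |7|->5.5, |5|->4, |1|->1, |7|->5.5, |2|->2
Step 3: Attach original signs; sum ranks with positive sign and with negative sign.
W+ = 5.5 + 5.5 + 2 = 13
W- = 7 + 3 + 4 + 1 = 15
(Check: W+ + W- = 28 should equal n(n+1)/2 = 28.)
Step 4: Test statistic W = min(W+, W-) = 13.
Step 5: Ties in |d|, so use the tie-corrected normal approximation.
        E[W] = n(n+1)/4 = 7*8/4 = 14.
        Tie groups: |d|=7 (t=2); sum(t^3 - t) = 6.
        Var[W] = n(n+1)(2n+1)/24 - sum(t^3-t)/48 = 840/24 - 6/48 = 34.875.
        z = (W - E[W]) / sqrt(Var[W]) = (13 - 14) / 5.9055 = -0.1693.
        Two-sided p = 2*Phi(z) = 0.865534.
Step 6: alpha = 0.1. fail to reject H0.

W+ = 13, W- = 15, W = min = 13, p = 0.865534, fail to reject H0.


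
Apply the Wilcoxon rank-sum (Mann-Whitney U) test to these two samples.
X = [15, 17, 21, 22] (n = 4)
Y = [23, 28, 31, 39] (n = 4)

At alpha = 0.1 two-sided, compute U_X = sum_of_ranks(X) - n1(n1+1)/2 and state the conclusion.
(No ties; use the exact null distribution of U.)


Step 1: Combine and sort all 8 observations; assign midranks.
sorted (value, group): (15,X), (17,X), (21,X), (22,X), (23,Y), (28,Y), (31,Y), (39,Y)
ranks: 15->1, 17->2, 21->3, 22->4, 23->5, 28->6, 31->7, 39->8
Step 2: Rank sum for X: R1 = 1 + 2 + 3 + 4 = 10.
Step 3: U_X = R1 - n1(n1+1)/2 = 10 - 4*5/2 = 10 - 10 = 0.
       U_Y = n1*n2 - U_X = 16 - 0 = 16.
Step 4: No ties, so the exact null distribution of U (based on enumerating the C(8,4) = 70 equally likely rank assignments) gives the two-sided p-value.
Step 5: p-value = 0.028571; compare to alpha = 0.1. reject H0.

U_X = 0, p = 0.028571, reject H0 at alpha = 0.1.


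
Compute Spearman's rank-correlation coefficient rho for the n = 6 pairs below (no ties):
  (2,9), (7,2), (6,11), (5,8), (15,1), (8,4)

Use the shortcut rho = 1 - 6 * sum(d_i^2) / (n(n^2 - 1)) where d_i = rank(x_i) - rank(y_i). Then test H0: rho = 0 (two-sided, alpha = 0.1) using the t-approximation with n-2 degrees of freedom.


Step 1: Rank x and y separately (midranks; no ties here).
rank(x): 2->1, 7->4, 6->3, 5->2, 15->6, 8->5
rank(y): 9->5, 2->2, 11->6, 8->4, 1->1, 4->3
Step 2: d_i = R_x(i) - R_y(i); compute d_i^2.
  (1-5)^2=16, (4-2)^2=4, (3-6)^2=9, (2-4)^2=4, (6-1)^2=25, (5-3)^2=4
sum(d^2) = 62.
Step 3: rho = 1 - 6*62 / (6*(6^2 - 1)) = 1 - 372/210 = -0.771429.
Step 4: Under H0, t = rho * sqrt((n-2)/(1-rho^2)) = -2.4247 ~ t(4).
Step 5: Two-sided p-value from the t-distribution with 4 df = 0.072397.
Step 6: alpha = 0.1. reject H0.

rho = -0.7714, p = 0.072397, reject H0 at alpha = 0.1.


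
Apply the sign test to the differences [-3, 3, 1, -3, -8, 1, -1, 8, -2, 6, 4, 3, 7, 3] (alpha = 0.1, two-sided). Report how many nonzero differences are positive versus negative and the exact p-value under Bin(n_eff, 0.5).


Step 1: Discard zero differences. Original n = 14; n_eff = number of nonzero differences = 14.
Nonzero differences (with sign): -3, +3, +1, -3, -8, +1, -1, +8, -2, +6, +4, +3, +7, +3
Step 2: Count signs: positive = 9, negative = 5.
Step 3: Under H0: P(positive) = 0.5, so the number of positives S ~ Bin(14, 0.5).
Step 4: Two-sided exact p-value = sum of Bin(14,0.5) probabilities at or below the observed probability = 0.423950.
Step 5: alpha = 0.1. fail to reject H0.

n_eff = 14, pos = 9, neg = 5, p = 0.423950, fail to reject H0.


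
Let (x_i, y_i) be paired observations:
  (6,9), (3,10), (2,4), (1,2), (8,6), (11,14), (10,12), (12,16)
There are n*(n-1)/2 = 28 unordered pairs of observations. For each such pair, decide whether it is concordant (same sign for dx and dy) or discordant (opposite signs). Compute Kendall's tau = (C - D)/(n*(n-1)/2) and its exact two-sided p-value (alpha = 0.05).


Step 1: Enumerate the 28 unordered pairs (i,j) with i<j and classify each by sign(x_j-x_i) * sign(y_j-y_i).
  (1,2):dx=-3,dy=+1->D; (1,3):dx=-4,dy=-5->C; (1,4):dx=-5,dy=-7->C; (1,5):dx=+2,dy=-3->D
  (1,6):dx=+5,dy=+5->C; (1,7):dx=+4,dy=+3->C; (1,8):dx=+6,dy=+7->C; (2,3):dx=-1,dy=-6->C
  (2,4):dx=-2,dy=-8->C; (2,5):dx=+5,dy=-4->D; (2,6):dx=+8,dy=+4->C; (2,7):dx=+7,dy=+2->C
  (2,8):dx=+9,dy=+6->C; (3,4):dx=-1,dy=-2->C; (3,5):dx=+6,dy=+2->C; (3,6):dx=+9,dy=+10->C
  (3,7):dx=+8,dy=+8->C; (3,8):dx=+10,dy=+12->C; (4,5):dx=+7,dy=+4->C; (4,6):dx=+10,dy=+12->C
  (4,7):dx=+9,dy=+10->C; (4,8):dx=+11,dy=+14->C; (5,6):dx=+3,dy=+8->C; (5,7):dx=+2,dy=+6->C
  (5,8):dx=+4,dy=+10->C; (6,7):dx=-1,dy=-2->C; (6,8):dx=+1,dy=+2->C; (7,8):dx=+2,dy=+4->C
Step 2: C = 25, D = 3, total pairs = 28.
Step 3: tau = (C - D)/(n(n-1)/2) = (25 - 3)/28 = 0.785714.
Step 4: Exact two-sided p-value (enumerate n! = 40320 permutations of y under H0): p = 0.005506.
Step 5: alpha = 0.05. reject H0.

tau_b = 0.7857 (C=25, D=3), p = 0.005506, reject H0.


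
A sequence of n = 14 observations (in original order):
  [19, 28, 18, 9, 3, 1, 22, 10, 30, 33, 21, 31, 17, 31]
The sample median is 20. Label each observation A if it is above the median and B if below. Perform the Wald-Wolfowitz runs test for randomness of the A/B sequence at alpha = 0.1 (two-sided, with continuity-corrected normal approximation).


Step 1: Compute median = 20; label A = above, B = below.
Labels in order: BABBBBABAAAABA  (n_A = 7, n_B = 7)
Step 2: Count runs R = 8.
Step 3: Under H0 (random ordering), E[R] = 2*n_A*n_B/(n_A+n_B) + 1 = 2*7*7/14 + 1 = 8.0000.
        Var[R] = 2*n_A*n_B*(2*n_A*n_B - n_A - n_B) / ((n_A+n_B)^2 * (n_A+n_B-1)) = 8232/2548 = 3.2308.
        SD[R] = 1.7974.
Step 4: R = E[R], so z = 0 with no continuity correction.
Step 5: Two-sided p-value via normal approximation = 2*(1 - Phi(|z|)) = 1.000000.
Step 6: alpha = 0.1. fail to reject H0.

R = 8, z = 0.0000, p = 1.000000, fail to reject H0.


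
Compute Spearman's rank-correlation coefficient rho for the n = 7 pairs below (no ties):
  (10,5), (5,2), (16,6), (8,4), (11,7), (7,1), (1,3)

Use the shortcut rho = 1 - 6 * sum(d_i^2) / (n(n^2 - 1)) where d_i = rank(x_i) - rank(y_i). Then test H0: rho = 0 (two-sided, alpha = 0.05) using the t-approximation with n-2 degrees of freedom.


Step 1: Rank x and y separately (midranks; no ties here).
rank(x): 10->5, 5->2, 16->7, 8->4, 11->6, 7->3, 1->1
rank(y): 5->5, 2->2, 6->6, 4->4, 7->7, 1->1, 3->3
Step 2: d_i = R_x(i) - R_y(i); compute d_i^2.
  (5-5)^2=0, (2-2)^2=0, (7-6)^2=1, (4-4)^2=0, (6-7)^2=1, (3-1)^2=4, (1-3)^2=4
sum(d^2) = 10.
Step 3: rho = 1 - 6*10 / (7*(7^2 - 1)) = 1 - 60/336 = 0.821429.
Step 4: Under H0, t = rho * sqrt((n-2)/(1-rho^2)) = 3.2206 ~ t(5).
Step 5: Two-sided p-value from the t-distribution with 5 df = 0.023449.
Step 6: alpha = 0.05. reject H0.

rho = 0.8214, p = 0.023449, reject H0 at alpha = 0.05.


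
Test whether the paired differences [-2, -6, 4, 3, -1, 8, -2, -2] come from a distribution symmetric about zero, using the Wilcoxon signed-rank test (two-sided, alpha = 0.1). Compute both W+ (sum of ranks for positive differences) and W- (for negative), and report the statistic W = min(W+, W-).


Step 1: Drop any zero differences (none here) and take |d_i|.
|d| = [2, 6, 4, 3, 1, 8, 2, 2]
Step 2: Midrank |d_i| (ties get averaged ranks).
ranks: |2|->3, |6|->7, |4|->6, |3|->5, |1|->1, |8|->8, |2|->3, |2|->3
Step 3: Attach original signs; sum ranks with positive sign and with negative sign.
W+ = 6 + 5 + 8 = 19
W- = 3 + 7 + 1 + 3 + 3 = 17
(Check: W+ + W- = 36 should equal n(n+1)/2 = 36.)
Step 4: Test statistic W = min(W+, W-) = 17.
Step 5: Ties in |d|, so use the tie-corrected normal approximation.
        E[W] = n(n+1)/4 = 8*9/4 = 18.
        Tie groups: |d|=2 (t=3); sum(t^3 - t) = 24.
        Var[W] = n(n+1)(2n+1)/24 - sum(t^3-t)/48 = 1224/24 - 24/48 = 50.5.
        z = (W - E[W]) / sqrt(Var[W]) = (17 - 18) / 7.1063 = -0.1407.
        Two-sided p = 2*Phi(z) = 0.888092.
Step 6: alpha = 0.1. fail to reject H0.

W+ = 19, W- = 17, W = min = 17, p = 0.888092, fail to reject H0.


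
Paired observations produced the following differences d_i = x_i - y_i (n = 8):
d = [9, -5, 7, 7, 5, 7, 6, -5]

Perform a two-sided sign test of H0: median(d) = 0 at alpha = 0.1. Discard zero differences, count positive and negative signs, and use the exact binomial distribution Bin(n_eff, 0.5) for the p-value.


Step 1: Discard zero differences. Original n = 8; n_eff = number of nonzero differences = 8.
Nonzero differences (with sign): +9, -5, +7, +7, +5, +7, +6, -5
Step 2: Count signs: positive = 6, negative = 2.
Step 3: Under H0: P(positive) = 0.5, so the number of positives S ~ Bin(8, 0.5).
Step 4: Two-sided exact p-value = sum of Bin(8,0.5) probabilities at or below the observed probability = 0.289062.
Step 5: alpha = 0.1. fail to reject H0.

n_eff = 8, pos = 6, neg = 2, p = 0.289062, fail to reject H0.


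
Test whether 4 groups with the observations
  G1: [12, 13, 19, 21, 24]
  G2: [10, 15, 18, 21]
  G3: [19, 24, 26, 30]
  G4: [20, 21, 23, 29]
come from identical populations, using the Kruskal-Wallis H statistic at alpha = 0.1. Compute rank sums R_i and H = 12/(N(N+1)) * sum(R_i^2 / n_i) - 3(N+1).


Step 1: Combine all N = 17 observations and assign midranks.
sorted (value, group, rank): (10,G2,1), (12,G1,2), (13,G1,3), (15,G2,4), (18,G2,5), (19,G1,6.5), (19,G3,6.5), (20,G4,8), (21,G1,10), (21,G2,10), (21,G4,10), (23,G4,12), (24,G1,13.5), (24,G3,13.5), (26,G3,15), (29,G4,16), (30,G3,17)
Step 2: Sum ranks within each group.
R_1 = 35 (n_1 = 5)
R_2 = 20 (n_2 = 4)
R_3 = 52 (n_3 = 4)
R_4 = 46 (n_4 = 4)
Step 3: H = 12/(N(N+1)) * sum(R_i^2/n_i) - 3(N+1)
     = 12/(17*18) * (35^2/5 + 20^2/4 + 52^2/4 + 46^2/4) - 3*18
     = 0.039216 * 1550 - 54
     = 6.784314.
Step 4: Ties present; correction factor C = 1 - 36/(17^3 - 17) = 0.992647. Corrected H = 6.784314 / 0.992647 = 6.834568.
Step 5: Under H0, H ~ chi^2(3); p-value = 0.077362.
Step 6: alpha = 0.1. reject H0.

H = 6.8346, df = 3, p = 0.077362, reject H0.


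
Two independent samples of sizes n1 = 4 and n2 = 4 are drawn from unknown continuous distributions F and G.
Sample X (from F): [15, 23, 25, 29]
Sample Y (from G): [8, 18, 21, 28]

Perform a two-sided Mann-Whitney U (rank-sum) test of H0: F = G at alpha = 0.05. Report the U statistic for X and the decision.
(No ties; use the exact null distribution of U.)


Step 1: Combine and sort all 8 observations; assign midranks.
sorted (value, group): (8,Y), (15,X), (18,Y), (21,Y), (23,X), (25,X), (28,Y), (29,X)
ranks: 8->1, 15->2, 18->3, 21->4, 23->5, 25->6, 28->7, 29->8
Step 2: Rank sum for X: R1 = 2 + 5 + 6 + 8 = 21.
Step 3: U_X = R1 - n1(n1+1)/2 = 21 - 4*5/2 = 21 - 10 = 11.
       U_Y = n1*n2 - U_X = 16 - 11 = 5.
Step 4: No ties, so the exact null distribution of U (based on enumerating the C(8,4) = 70 equally likely rank assignments) gives the two-sided p-value.
Step 5: p-value = 0.485714; compare to alpha = 0.05. fail to reject H0.

U_X = 11, p = 0.485714, fail to reject H0 at alpha = 0.05.


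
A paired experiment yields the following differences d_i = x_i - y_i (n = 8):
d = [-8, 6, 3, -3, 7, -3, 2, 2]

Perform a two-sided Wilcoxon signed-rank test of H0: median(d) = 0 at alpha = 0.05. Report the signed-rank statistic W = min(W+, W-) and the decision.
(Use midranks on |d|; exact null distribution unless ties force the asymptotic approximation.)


Step 1: Drop any zero differences (none here) and take |d_i|.
|d| = [8, 6, 3, 3, 7, 3, 2, 2]
Step 2: Midrank |d_i| (ties get averaged ranks).
ranks: |8|->8, |6|->6, |3|->4, |3|->4, |7|->7, |3|->4, |2|->1.5, |2|->1.5
Step 3: Attach original signs; sum ranks with positive sign and with negative sign.
W+ = 6 + 4 + 7 + 1.5 + 1.5 = 20
W- = 8 + 4 + 4 = 16
(Check: W+ + W- = 36 should equal n(n+1)/2 = 36.)
Step 4: Test statistic W = min(W+, W-) = 16.
Step 5: Ties in |d|, so use the tie-corrected normal approximation.
        E[W] = n(n+1)/4 = 8*9/4 = 18.
        Tie groups: |d|=2 (t=2), |d|=3 (t=3); sum(t^3 - t) = 30.
        Var[W] = n(n+1)(2n+1)/24 - sum(t^3-t)/48 = 1224/24 - 30/48 = 50.375.
        z = (W - E[W]) / sqrt(Var[W]) = (16 - 18) / 7.0975 = -0.2818.
        Two-sided p = 2*Phi(z) = 0.778106.
Step 6: alpha = 0.05. fail to reject H0.

W+ = 20, W- = 16, W = min = 16, p = 0.778106, fail to reject H0.


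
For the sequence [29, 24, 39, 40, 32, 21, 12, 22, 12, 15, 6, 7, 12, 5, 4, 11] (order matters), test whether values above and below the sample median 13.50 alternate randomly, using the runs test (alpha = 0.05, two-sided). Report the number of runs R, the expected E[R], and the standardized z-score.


Step 1: Compute median = 13.50; label A = above, B = below.
Labels in order: AAAAAABABABBBBBB  (n_A = 8, n_B = 8)
Step 2: Count runs R = 6.
Step 3: Under H0 (random ordering), E[R] = 2*n_A*n_B/(n_A+n_B) + 1 = 2*8*8/16 + 1 = 9.0000.
        Var[R] = 2*n_A*n_B*(2*n_A*n_B - n_A - n_B) / ((n_A+n_B)^2 * (n_A+n_B-1)) = 14336/3840 = 3.7333.
        SD[R] = 1.9322.
Step 4: Continuity-corrected z = (R + 0.5 - E[R]) / SD[R] = (6 + 0.5 - 9.0000) / 1.9322 = -1.2939.
Step 5: Two-sided p-value via normal approximation = 2*(1 - Phi(|z|)) = 0.195709.
Step 6: alpha = 0.05. fail to reject H0.

R = 6, z = -1.2939, p = 0.195709, fail to reject H0.


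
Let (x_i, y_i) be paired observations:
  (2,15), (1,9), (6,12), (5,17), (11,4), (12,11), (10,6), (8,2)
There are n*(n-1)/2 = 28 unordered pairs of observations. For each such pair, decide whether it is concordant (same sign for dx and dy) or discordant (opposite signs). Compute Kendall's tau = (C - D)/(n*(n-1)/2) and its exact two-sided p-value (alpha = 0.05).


Step 1: Enumerate the 28 unordered pairs (i,j) with i<j and classify each by sign(x_j-x_i) * sign(y_j-y_i).
  (1,2):dx=-1,dy=-6->C; (1,3):dx=+4,dy=-3->D; (1,4):dx=+3,dy=+2->C; (1,5):dx=+9,dy=-11->D
  (1,6):dx=+10,dy=-4->D; (1,7):dx=+8,dy=-9->D; (1,8):dx=+6,dy=-13->D; (2,3):dx=+5,dy=+3->C
  (2,4):dx=+4,dy=+8->C; (2,5):dx=+10,dy=-5->D; (2,6):dx=+11,dy=+2->C; (2,7):dx=+9,dy=-3->D
  (2,8):dx=+7,dy=-7->D; (3,4):dx=-1,dy=+5->D; (3,5):dx=+5,dy=-8->D; (3,6):dx=+6,dy=-1->D
  (3,7):dx=+4,dy=-6->D; (3,8):dx=+2,dy=-10->D; (4,5):dx=+6,dy=-13->D; (4,6):dx=+7,dy=-6->D
  (4,7):dx=+5,dy=-11->D; (4,8):dx=+3,dy=-15->D; (5,6):dx=+1,dy=+7->C; (5,7):dx=-1,dy=+2->D
  (5,8):dx=-3,dy=-2->C; (6,7):dx=-2,dy=-5->C; (6,8):dx=-4,dy=-9->C; (7,8):dx=-2,dy=-4->C
Step 2: C = 10, D = 18, total pairs = 28.
Step 3: tau = (C - D)/(n(n-1)/2) = (10 - 18)/28 = -0.285714.
Step 4: Exact two-sided p-value (enumerate n! = 40320 permutations of y under H0): p = 0.398760.
Step 5: alpha = 0.05. fail to reject H0.

tau_b = -0.2857 (C=10, D=18), p = 0.398760, fail to reject H0.


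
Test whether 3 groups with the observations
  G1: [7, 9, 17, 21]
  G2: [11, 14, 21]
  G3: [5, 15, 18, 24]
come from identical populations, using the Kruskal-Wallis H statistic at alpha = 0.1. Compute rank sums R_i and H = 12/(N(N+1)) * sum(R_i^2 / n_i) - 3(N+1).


Step 1: Combine all N = 11 observations and assign midranks.
sorted (value, group, rank): (5,G3,1), (7,G1,2), (9,G1,3), (11,G2,4), (14,G2,5), (15,G3,6), (17,G1,7), (18,G3,8), (21,G1,9.5), (21,G2,9.5), (24,G3,11)
Step 2: Sum ranks within each group.
R_1 = 21.5 (n_1 = 4)
R_2 = 18.5 (n_2 = 3)
R_3 = 26 (n_3 = 4)
Step 3: H = 12/(N(N+1)) * sum(R_i^2/n_i) - 3(N+1)
     = 12/(11*12) * (21.5^2/4 + 18.5^2/3 + 26^2/4) - 3*12
     = 0.090909 * 398.646 - 36
     = 0.240530.
Step 4: Ties present; correction factor C = 1 - 6/(11^3 - 11) = 0.995455. Corrected H = 0.240530 / 0.995455 = 0.241629.
Step 5: Under H0, H ~ chi^2(2); p-value = 0.886199.
Step 6: alpha = 0.1. fail to reject H0.

H = 0.2416, df = 2, p = 0.886199, fail to reject H0.


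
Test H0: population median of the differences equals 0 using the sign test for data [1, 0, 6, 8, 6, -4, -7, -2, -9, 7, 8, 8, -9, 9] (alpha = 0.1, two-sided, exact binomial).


Step 1: Discard zero differences. Original n = 14; n_eff = number of nonzero differences = 13.
Nonzero differences (with sign): +1, +6, +8, +6, -4, -7, -2, -9, +7, +8, +8, -9, +9
Step 2: Count signs: positive = 8, negative = 5.
Step 3: Under H0: P(positive) = 0.5, so the number of positives S ~ Bin(13, 0.5).
Step 4: Two-sided exact p-value = sum of Bin(13,0.5) probabilities at or below the observed probability = 0.581055.
Step 5: alpha = 0.1. fail to reject H0.

n_eff = 13, pos = 8, neg = 5, p = 0.581055, fail to reject H0.


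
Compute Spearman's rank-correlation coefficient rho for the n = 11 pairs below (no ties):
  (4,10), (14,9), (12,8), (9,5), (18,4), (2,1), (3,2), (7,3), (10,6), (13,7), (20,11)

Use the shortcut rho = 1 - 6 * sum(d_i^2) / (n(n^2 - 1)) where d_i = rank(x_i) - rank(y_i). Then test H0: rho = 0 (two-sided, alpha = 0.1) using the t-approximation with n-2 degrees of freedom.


Step 1: Rank x and y separately (midranks; no ties here).
rank(x): 4->3, 14->9, 12->7, 9->5, 18->10, 2->1, 3->2, 7->4, 10->6, 13->8, 20->11
rank(y): 10->10, 9->9, 8->8, 5->5, 4->4, 1->1, 2->2, 3->3, 6->6, 7->7, 11->11
Step 2: d_i = R_x(i) - R_y(i); compute d_i^2.
  (3-10)^2=49, (9-9)^2=0, (7-8)^2=1, (5-5)^2=0, (10-4)^2=36, (1-1)^2=0, (2-2)^2=0, (4-3)^2=1, (6-6)^2=0, (8-7)^2=1, (11-11)^2=0
sum(d^2) = 88.
Step 3: rho = 1 - 6*88 / (11*(11^2 - 1)) = 1 - 528/1320 = 0.600000.
Step 4: Under H0, t = rho * sqrt((n-2)/(1-rho^2)) = 2.2500 ~ t(9).
Step 5: Two-sided p-value from the t-distribution with 9 df = 0.051003.
Step 6: alpha = 0.1. reject H0.

rho = 0.6000, p = 0.051003, reject H0 at alpha = 0.1.


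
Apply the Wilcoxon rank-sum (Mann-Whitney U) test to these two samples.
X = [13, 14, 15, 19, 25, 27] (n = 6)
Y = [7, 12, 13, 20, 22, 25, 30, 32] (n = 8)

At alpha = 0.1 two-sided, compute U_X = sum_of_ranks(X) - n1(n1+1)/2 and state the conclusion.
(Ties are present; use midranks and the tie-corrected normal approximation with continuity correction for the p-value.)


Step 1: Combine and sort all 14 observations; assign midranks.
sorted (value, group): (7,Y), (12,Y), (13,X), (13,Y), (14,X), (15,X), (19,X), (20,Y), (22,Y), (25,X), (25,Y), (27,X), (30,Y), (32,Y)
ranks: 7->1, 12->2, 13->3.5, 13->3.5, 14->5, 15->6, 19->7, 20->8, 22->9, 25->10.5, 25->10.5, 27->12, 30->13, 32->14
Step 2: Rank sum for X: R1 = 3.5 + 5 + 6 + 7 + 10.5 + 12 = 44.
Step 3: U_X = R1 - n1(n1+1)/2 = 44 - 6*7/2 = 44 - 21 = 23.
       U_Y = n1*n2 - U_X = 48 - 23 = 25.
Step 4: Ties are present, so use the tie-corrected normal approximation (with continuity correction) for the p-value.
Step 5: p-value = 0.948419; compare to alpha = 0.1. fail to reject H0.

U_X = 23, p = 0.948419, fail to reject H0 at alpha = 0.1.


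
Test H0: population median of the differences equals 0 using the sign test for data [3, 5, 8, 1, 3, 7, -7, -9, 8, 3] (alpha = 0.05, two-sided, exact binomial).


Step 1: Discard zero differences. Original n = 10; n_eff = number of nonzero differences = 10.
Nonzero differences (with sign): +3, +5, +8, +1, +3, +7, -7, -9, +8, +3
Step 2: Count signs: positive = 8, negative = 2.
Step 3: Under H0: P(positive) = 0.5, so the number of positives S ~ Bin(10, 0.5).
Step 4: Two-sided exact p-value = sum of Bin(10,0.5) probabilities at or below the observed probability = 0.109375.
Step 5: alpha = 0.05. fail to reject H0.

n_eff = 10, pos = 8, neg = 2, p = 0.109375, fail to reject H0.


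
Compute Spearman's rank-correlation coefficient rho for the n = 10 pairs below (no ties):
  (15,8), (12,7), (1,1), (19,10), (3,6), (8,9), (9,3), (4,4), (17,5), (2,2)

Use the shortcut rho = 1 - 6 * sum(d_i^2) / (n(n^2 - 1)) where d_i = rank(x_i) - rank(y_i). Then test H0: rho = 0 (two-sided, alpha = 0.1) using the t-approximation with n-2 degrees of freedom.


Step 1: Rank x and y separately (midranks; no ties here).
rank(x): 15->8, 12->7, 1->1, 19->10, 3->3, 8->5, 9->6, 4->4, 17->9, 2->2
rank(y): 8->8, 7->7, 1->1, 10->10, 6->6, 9->9, 3->3, 4->4, 5->5, 2->2
Step 2: d_i = R_x(i) - R_y(i); compute d_i^2.
  (8-8)^2=0, (7-7)^2=0, (1-1)^2=0, (10-10)^2=0, (3-6)^2=9, (5-9)^2=16, (6-3)^2=9, (4-4)^2=0, (9-5)^2=16, (2-2)^2=0
sum(d^2) = 50.
Step 3: rho = 1 - 6*50 / (10*(10^2 - 1)) = 1 - 300/990 = 0.696970.
Step 4: Under H0, t = rho * sqrt((n-2)/(1-rho^2)) = 2.7490 ~ t(8).
Step 5: Two-sided p-value from the t-distribution with 8 df = 0.025097.
Step 6: alpha = 0.1. reject H0.

rho = 0.6970, p = 0.025097, reject H0 at alpha = 0.1.


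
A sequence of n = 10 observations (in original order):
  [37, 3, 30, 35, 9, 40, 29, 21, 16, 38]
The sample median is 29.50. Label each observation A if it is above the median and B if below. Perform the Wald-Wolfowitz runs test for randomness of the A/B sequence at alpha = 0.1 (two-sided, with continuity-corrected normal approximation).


Step 1: Compute median = 29.50; label A = above, B = below.
Labels in order: ABAABABBBA  (n_A = 5, n_B = 5)
Step 2: Count runs R = 7.
Step 3: Under H0 (random ordering), E[R] = 2*n_A*n_B/(n_A+n_B) + 1 = 2*5*5/10 + 1 = 6.0000.
        Var[R] = 2*n_A*n_B*(2*n_A*n_B - n_A - n_B) / ((n_A+n_B)^2 * (n_A+n_B-1)) = 2000/900 = 2.2222.
        SD[R] = 1.4907.
Step 4: Continuity-corrected z = (R - 0.5 - E[R]) / SD[R] = (7 - 0.5 - 6.0000) / 1.4907 = 0.3354.
Step 5: Two-sided p-value via normal approximation = 2*(1 - Phi(|z|)) = 0.737316.
Step 6: alpha = 0.1. fail to reject H0.

R = 7, z = 0.3354, p = 0.737316, fail to reject H0.


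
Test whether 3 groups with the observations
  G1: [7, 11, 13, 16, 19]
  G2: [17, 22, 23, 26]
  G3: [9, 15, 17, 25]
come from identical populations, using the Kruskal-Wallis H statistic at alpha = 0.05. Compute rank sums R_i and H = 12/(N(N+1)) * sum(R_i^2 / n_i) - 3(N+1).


Step 1: Combine all N = 13 observations and assign midranks.
sorted (value, group, rank): (7,G1,1), (9,G3,2), (11,G1,3), (13,G1,4), (15,G3,5), (16,G1,6), (17,G2,7.5), (17,G3,7.5), (19,G1,9), (22,G2,10), (23,G2,11), (25,G3,12), (26,G2,13)
Step 2: Sum ranks within each group.
R_1 = 23 (n_1 = 5)
R_2 = 41.5 (n_2 = 4)
R_3 = 26.5 (n_3 = 4)
Step 3: H = 12/(N(N+1)) * sum(R_i^2/n_i) - 3(N+1)
     = 12/(13*14) * (23^2/5 + 41.5^2/4 + 26.5^2/4) - 3*14
     = 0.065934 * 711.925 - 42
     = 4.940110.
Step 4: Ties present; correction factor C = 1 - 6/(13^3 - 13) = 0.997253. Corrected H = 4.940110 / 0.997253 = 4.953719.
Step 5: Under H0, H ~ chi^2(2); p-value = 0.084007.
Step 6: alpha = 0.05. fail to reject H0.

H = 4.9537, df = 2, p = 0.084007, fail to reject H0.


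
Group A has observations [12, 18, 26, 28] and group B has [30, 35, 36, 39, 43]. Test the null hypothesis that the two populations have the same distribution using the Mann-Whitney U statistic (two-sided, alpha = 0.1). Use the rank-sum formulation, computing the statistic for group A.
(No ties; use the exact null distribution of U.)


Step 1: Combine and sort all 9 observations; assign midranks.
sorted (value, group): (12,X), (18,X), (26,X), (28,X), (30,Y), (35,Y), (36,Y), (39,Y), (43,Y)
ranks: 12->1, 18->2, 26->3, 28->4, 30->5, 35->6, 36->7, 39->8, 43->9
Step 2: Rank sum for X: R1 = 1 + 2 + 3 + 4 = 10.
Step 3: U_X = R1 - n1(n1+1)/2 = 10 - 4*5/2 = 10 - 10 = 0.
       U_Y = n1*n2 - U_X = 20 - 0 = 20.
Step 4: No ties, so the exact null distribution of U (based on enumerating the C(9,4) = 126 equally likely rank assignments) gives the two-sided p-value.
Step 5: p-value = 0.015873; compare to alpha = 0.1. reject H0.

U_X = 0, p = 0.015873, reject H0 at alpha = 0.1.


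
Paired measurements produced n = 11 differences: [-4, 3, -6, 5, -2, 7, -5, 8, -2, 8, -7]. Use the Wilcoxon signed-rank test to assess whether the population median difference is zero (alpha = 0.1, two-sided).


Step 1: Drop any zero differences (none here) and take |d_i|.
|d| = [4, 3, 6, 5, 2, 7, 5, 8, 2, 8, 7]
Step 2: Midrank |d_i| (ties get averaged ranks).
ranks: |4|->4, |3|->3, |6|->7, |5|->5.5, |2|->1.5, |7|->8.5, |5|->5.5, |8|->10.5, |2|->1.5, |8|->10.5, |7|->8.5
Step 3: Attach original signs; sum ranks with positive sign and with negative sign.
W+ = 3 + 5.5 + 8.5 + 10.5 + 10.5 = 38
W- = 4 + 7 + 1.5 + 5.5 + 1.5 + 8.5 = 28
(Check: W+ + W- = 66 should equal n(n+1)/2 = 66.)
Step 4: Test statistic W = min(W+, W-) = 28.
Step 5: Ties in |d|, so use the tie-corrected normal approximation.
        E[W] = n(n+1)/4 = 11*12/4 = 33.
        Tie groups: |d|=2 (t=2), |d|=5 (t=2), |d|=7 (t=2), |d|=8 (t=2); sum(t^3 - t) = 24.
        Var[W] = n(n+1)(2n+1)/24 - sum(t^3-t)/48 = 3036/24 - 24/48 = 126.
        z = (W - E[W]) / sqrt(Var[W]) = (28 - 33) / 11.2250 = -0.4454.
        Two-sided p = 2*Phi(z) = 0.656005.
Step 6: alpha = 0.1. fail to reject H0.

W+ = 38, W- = 28, W = min = 28, p = 0.656005, fail to reject H0.


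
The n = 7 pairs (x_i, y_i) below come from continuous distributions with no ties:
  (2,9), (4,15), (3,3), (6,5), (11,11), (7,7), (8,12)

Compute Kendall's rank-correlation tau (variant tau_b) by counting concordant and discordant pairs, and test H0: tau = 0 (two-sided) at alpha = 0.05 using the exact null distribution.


Step 1: Enumerate the 21 unordered pairs (i,j) with i<j and classify each by sign(x_j-x_i) * sign(y_j-y_i).
  (1,2):dx=+2,dy=+6->C; (1,3):dx=+1,dy=-6->D; (1,4):dx=+4,dy=-4->D; (1,5):dx=+9,dy=+2->C
  (1,6):dx=+5,dy=-2->D; (1,7):dx=+6,dy=+3->C; (2,3):dx=-1,dy=-12->C; (2,4):dx=+2,dy=-10->D
  (2,5):dx=+7,dy=-4->D; (2,6):dx=+3,dy=-8->D; (2,7):dx=+4,dy=-3->D; (3,4):dx=+3,dy=+2->C
  (3,5):dx=+8,dy=+8->C; (3,6):dx=+4,dy=+4->C; (3,7):dx=+5,dy=+9->C; (4,5):dx=+5,dy=+6->C
  (4,6):dx=+1,dy=+2->C; (4,7):dx=+2,dy=+7->C; (5,6):dx=-4,dy=-4->C; (5,7):dx=-3,dy=+1->D
  (6,7):dx=+1,dy=+5->C
Step 2: C = 13, D = 8, total pairs = 21.
Step 3: tau = (C - D)/(n(n-1)/2) = (13 - 8)/21 = 0.238095.
Step 4: Exact two-sided p-value (enumerate n! = 5040 permutations of y under H0): p = 0.561905.
Step 5: alpha = 0.05. fail to reject H0.

tau_b = 0.2381 (C=13, D=8), p = 0.561905, fail to reject H0.


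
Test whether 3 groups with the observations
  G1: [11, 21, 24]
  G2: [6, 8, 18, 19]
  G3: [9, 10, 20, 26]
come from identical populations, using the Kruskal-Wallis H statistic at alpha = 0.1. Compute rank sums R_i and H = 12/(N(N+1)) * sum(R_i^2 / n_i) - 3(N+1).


Step 1: Combine all N = 11 observations and assign midranks.
sorted (value, group, rank): (6,G2,1), (8,G2,2), (9,G3,3), (10,G3,4), (11,G1,5), (18,G2,6), (19,G2,7), (20,G3,8), (21,G1,9), (24,G1,10), (26,G3,11)
Step 2: Sum ranks within each group.
R_1 = 24 (n_1 = 3)
R_2 = 16 (n_2 = 4)
R_3 = 26 (n_3 = 4)
Step 3: H = 12/(N(N+1)) * sum(R_i^2/n_i) - 3(N+1)
     = 12/(11*12) * (24^2/3 + 16^2/4 + 26^2/4) - 3*12
     = 0.090909 * 425 - 36
     = 2.636364.
Step 4: No ties, so H is used without correction.
Step 5: Under H0, H ~ chi^2(2); p-value = 0.267621.
Step 6: alpha = 0.1. fail to reject H0.

H = 2.6364, df = 2, p = 0.267621, fail to reject H0.


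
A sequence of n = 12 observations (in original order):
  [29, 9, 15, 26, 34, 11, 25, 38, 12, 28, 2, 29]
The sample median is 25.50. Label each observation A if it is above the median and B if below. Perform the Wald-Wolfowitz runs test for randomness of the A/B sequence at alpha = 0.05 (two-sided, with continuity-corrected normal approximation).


Step 1: Compute median = 25.50; label A = above, B = below.
Labels in order: ABBAABBABABA  (n_A = 6, n_B = 6)
Step 2: Count runs R = 9.
Step 3: Under H0 (random ordering), E[R] = 2*n_A*n_B/(n_A+n_B) + 1 = 2*6*6/12 + 1 = 7.0000.
        Var[R] = 2*n_A*n_B*(2*n_A*n_B - n_A - n_B) / ((n_A+n_B)^2 * (n_A+n_B-1)) = 4320/1584 = 2.7273.
        SD[R] = 1.6514.
Step 4: Continuity-corrected z = (R - 0.5 - E[R]) / SD[R] = (9 - 0.5 - 7.0000) / 1.6514 = 0.9083.
Step 5: Two-sided p-value via normal approximation = 2*(1 - Phi(|z|)) = 0.363722.
Step 6: alpha = 0.05. fail to reject H0.

R = 9, z = 0.9083, p = 0.363722, fail to reject H0.


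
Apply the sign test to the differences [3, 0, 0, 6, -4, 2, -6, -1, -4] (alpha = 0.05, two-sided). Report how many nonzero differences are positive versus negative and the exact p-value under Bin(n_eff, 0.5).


Step 1: Discard zero differences. Original n = 9; n_eff = number of nonzero differences = 7.
Nonzero differences (with sign): +3, +6, -4, +2, -6, -1, -4
Step 2: Count signs: positive = 3, negative = 4.
Step 3: Under H0: P(positive) = 0.5, so the number of positives S ~ Bin(7, 0.5).
Step 4: Two-sided exact p-value = sum of Bin(7,0.5) probabilities at or below the observed probability = 1.000000.
Step 5: alpha = 0.05. fail to reject H0.

n_eff = 7, pos = 3, neg = 4, p = 1.000000, fail to reject H0.


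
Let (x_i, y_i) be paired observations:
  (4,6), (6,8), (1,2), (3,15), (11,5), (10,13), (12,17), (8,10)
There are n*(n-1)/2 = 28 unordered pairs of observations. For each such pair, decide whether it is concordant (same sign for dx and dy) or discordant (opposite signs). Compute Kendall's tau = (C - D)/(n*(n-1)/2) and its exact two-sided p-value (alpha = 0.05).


Step 1: Enumerate the 28 unordered pairs (i,j) with i<j and classify each by sign(x_j-x_i) * sign(y_j-y_i).
  (1,2):dx=+2,dy=+2->C; (1,3):dx=-3,dy=-4->C; (1,4):dx=-1,dy=+9->D; (1,5):dx=+7,dy=-1->D
  (1,6):dx=+6,dy=+7->C; (1,7):dx=+8,dy=+11->C; (1,8):dx=+4,dy=+4->C; (2,3):dx=-5,dy=-6->C
  (2,4):dx=-3,dy=+7->D; (2,5):dx=+5,dy=-3->D; (2,6):dx=+4,dy=+5->C; (2,7):dx=+6,dy=+9->C
  (2,8):dx=+2,dy=+2->C; (3,4):dx=+2,dy=+13->C; (3,5):dx=+10,dy=+3->C; (3,6):dx=+9,dy=+11->C
  (3,7):dx=+11,dy=+15->C; (3,8):dx=+7,dy=+8->C; (4,5):dx=+8,dy=-10->D; (4,6):dx=+7,dy=-2->D
  (4,7):dx=+9,dy=+2->C; (4,8):dx=+5,dy=-5->D; (5,6):dx=-1,dy=+8->D; (5,7):dx=+1,dy=+12->C
  (5,8):dx=-3,dy=+5->D; (6,7):dx=+2,dy=+4->C; (6,8):dx=-2,dy=-3->C; (7,8):dx=-4,dy=-7->C
Step 2: C = 19, D = 9, total pairs = 28.
Step 3: tau = (C - D)/(n(n-1)/2) = (19 - 9)/28 = 0.357143.
Step 4: Exact two-sided p-value (enumerate n! = 40320 permutations of y under H0): p = 0.275099.
Step 5: alpha = 0.05. fail to reject H0.

tau_b = 0.3571 (C=19, D=9), p = 0.275099, fail to reject H0.


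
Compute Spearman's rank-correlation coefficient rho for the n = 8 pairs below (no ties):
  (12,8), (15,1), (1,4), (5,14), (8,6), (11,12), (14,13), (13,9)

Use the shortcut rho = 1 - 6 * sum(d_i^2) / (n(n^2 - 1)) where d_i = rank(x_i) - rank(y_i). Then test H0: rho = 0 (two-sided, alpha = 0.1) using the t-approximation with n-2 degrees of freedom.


Step 1: Rank x and y separately (midranks; no ties here).
rank(x): 12->5, 15->8, 1->1, 5->2, 8->3, 11->4, 14->7, 13->6
rank(y): 8->4, 1->1, 4->2, 14->8, 6->3, 12->6, 13->7, 9->5
Step 2: d_i = R_x(i) - R_y(i); compute d_i^2.
  (5-4)^2=1, (8-1)^2=49, (1-2)^2=1, (2-8)^2=36, (3-3)^2=0, (4-6)^2=4, (7-7)^2=0, (6-5)^2=1
sum(d^2) = 92.
Step 3: rho = 1 - 6*92 / (8*(8^2 - 1)) = 1 - 552/504 = -0.095238.
Step 4: Under H0, t = rho * sqrt((n-2)/(1-rho^2)) = -0.2343 ~ t(6).
Step 5: Two-sided p-value from the t-distribution with 6 df = 0.822505.
Step 6: alpha = 0.1. fail to reject H0.

rho = -0.0952, p = 0.822505, fail to reject H0 at alpha = 0.1.


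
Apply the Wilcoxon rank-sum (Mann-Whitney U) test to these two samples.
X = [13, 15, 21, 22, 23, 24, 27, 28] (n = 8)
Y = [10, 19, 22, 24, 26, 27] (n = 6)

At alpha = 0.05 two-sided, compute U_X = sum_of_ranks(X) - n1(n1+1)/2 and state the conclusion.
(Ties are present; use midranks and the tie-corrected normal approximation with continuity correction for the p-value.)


Step 1: Combine and sort all 14 observations; assign midranks.
sorted (value, group): (10,Y), (13,X), (15,X), (19,Y), (21,X), (22,X), (22,Y), (23,X), (24,X), (24,Y), (26,Y), (27,X), (27,Y), (28,X)
ranks: 10->1, 13->2, 15->3, 19->4, 21->5, 22->6.5, 22->6.5, 23->8, 24->9.5, 24->9.5, 26->11, 27->12.5, 27->12.5, 28->14
Step 2: Rank sum for X: R1 = 2 + 3 + 5 + 6.5 + 8 + 9.5 + 12.5 + 14 = 60.5.
Step 3: U_X = R1 - n1(n1+1)/2 = 60.5 - 8*9/2 = 60.5 - 36 = 24.5.
       U_Y = n1*n2 - U_X = 48 - 24.5 = 23.5.
Step 4: Ties are present, so use the tie-corrected normal approximation (with continuity correction) for the p-value.
Step 5: p-value = 1.000000; compare to alpha = 0.05. fail to reject H0.

U_X = 24.5, p = 1.000000, fail to reject H0 at alpha = 0.05.


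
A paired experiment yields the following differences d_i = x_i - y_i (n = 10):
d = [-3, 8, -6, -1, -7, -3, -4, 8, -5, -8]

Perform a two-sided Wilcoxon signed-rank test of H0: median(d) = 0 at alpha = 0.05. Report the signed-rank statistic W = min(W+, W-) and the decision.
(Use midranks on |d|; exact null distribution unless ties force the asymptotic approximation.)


Step 1: Drop any zero differences (none here) and take |d_i|.
|d| = [3, 8, 6, 1, 7, 3, 4, 8, 5, 8]
Step 2: Midrank |d_i| (ties get averaged ranks).
ranks: |3|->2.5, |8|->9, |6|->6, |1|->1, |7|->7, |3|->2.5, |4|->4, |8|->9, |5|->5, |8|->9
Step 3: Attach original signs; sum ranks with positive sign and with negative sign.
W+ = 9 + 9 = 18
W- = 2.5 + 6 + 1 + 7 + 2.5 + 4 + 5 + 9 = 37
(Check: W+ + W- = 55 should equal n(n+1)/2 = 55.)
Step 4: Test statistic W = min(W+, W-) = 18.
Step 5: Ties in |d|, so use the tie-corrected normal approximation.
        E[W] = n(n+1)/4 = 10*11/4 = 27.5.
        Tie groups: |d|=3 (t=2), |d|=8 (t=3); sum(t^3 - t) = 30.
        Var[W] = n(n+1)(2n+1)/24 - sum(t^3-t)/48 = 2310/24 - 30/48 = 95.625.
        z = (W - E[W]) / sqrt(Var[W]) = (18 - 27.5) / 9.7788 = -0.9715.
        Two-sided p = 2*Phi(z) = 0.331305.
Step 6: alpha = 0.05. fail to reject H0.

W+ = 18, W- = 37, W = min = 18, p = 0.331305, fail to reject H0.


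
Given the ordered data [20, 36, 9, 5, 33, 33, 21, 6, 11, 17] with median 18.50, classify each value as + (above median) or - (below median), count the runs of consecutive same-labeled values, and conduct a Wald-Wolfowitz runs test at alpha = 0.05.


Step 1: Compute median = 18.50; label A = above, B = below.
Labels in order: AABBAAABBB  (n_A = 5, n_B = 5)
Step 2: Count runs R = 4.
Step 3: Under H0 (random ordering), E[R] = 2*n_A*n_B/(n_A+n_B) + 1 = 2*5*5/10 + 1 = 6.0000.
        Var[R] = 2*n_A*n_B*(2*n_A*n_B - n_A - n_B) / ((n_A+n_B)^2 * (n_A+n_B-1)) = 2000/900 = 2.2222.
        SD[R] = 1.4907.
Step 4: Continuity-corrected z = (R + 0.5 - E[R]) / SD[R] = (4 + 0.5 - 6.0000) / 1.4907 = -1.0062.
Step 5: Two-sided p-value via normal approximation = 2*(1 - Phi(|z|)) = 0.314305.
Step 6: alpha = 0.05. fail to reject H0.

R = 4, z = -1.0062, p = 0.314305, fail to reject H0.


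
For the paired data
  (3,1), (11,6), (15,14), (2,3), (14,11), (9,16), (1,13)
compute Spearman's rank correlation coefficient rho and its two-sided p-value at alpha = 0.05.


Step 1: Rank x and y separately (midranks; no ties here).
rank(x): 3->3, 11->5, 15->7, 2->2, 14->6, 9->4, 1->1
rank(y): 1->1, 6->3, 14->6, 3->2, 11->4, 16->7, 13->5
Step 2: d_i = R_x(i) - R_y(i); compute d_i^2.
  (3-1)^2=4, (5-3)^2=4, (7-6)^2=1, (2-2)^2=0, (6-4)^2=4, (4-7)^2=9, (1-5)^2=16
sum(d^2) = 38.
Step 3: rho = 1 - 6*38 / (7*(7^2 - 1)) = 1 - 228/336 = 0.321429.
Step 4: Under H0, t = rho * sqrt((n-2)/(1-rho^2)) = 0.7590 ~ t(5).
Step 5: Two-sided p-value from the t-distribution with 5 df = 0.482072.
Step 6: alpha = 0.05. fail to reject H0.

rho = 0.3214, p = 0.482072, fail to reject H0 at alpha = 0.05.
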